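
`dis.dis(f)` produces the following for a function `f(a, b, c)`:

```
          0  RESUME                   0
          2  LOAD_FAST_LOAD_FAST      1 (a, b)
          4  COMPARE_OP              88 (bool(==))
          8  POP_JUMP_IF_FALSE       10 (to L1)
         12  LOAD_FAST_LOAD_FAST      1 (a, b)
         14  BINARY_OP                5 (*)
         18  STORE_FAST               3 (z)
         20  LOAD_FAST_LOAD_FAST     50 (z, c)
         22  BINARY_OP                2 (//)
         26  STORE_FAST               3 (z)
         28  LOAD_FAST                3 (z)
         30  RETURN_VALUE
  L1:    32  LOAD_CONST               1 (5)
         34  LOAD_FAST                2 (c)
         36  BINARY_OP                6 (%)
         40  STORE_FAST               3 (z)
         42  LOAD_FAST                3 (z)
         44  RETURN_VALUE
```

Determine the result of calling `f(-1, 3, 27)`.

LOAD_FAST_LOAD_FAST a,b → push -1,3. Stack: [-1, 3]
COMPARE_OP bool(==) → -1 vs 3 = False. Stack: [False]
POP_JUMP_IF_FALSE → pop False; jump. Stack: []
LOAD_CONST → push 5. Stack: [5]
LOAD_FAST c → push 27. Stack: [5, 27]
BINARY_OP % → 5 % 27 = 5. Stack: [5]
STORE_FAST z → z=5. Stack: []
LOAD_FAST z → push 5. Stack: [5]
RETURN_VALUE → return 5.

5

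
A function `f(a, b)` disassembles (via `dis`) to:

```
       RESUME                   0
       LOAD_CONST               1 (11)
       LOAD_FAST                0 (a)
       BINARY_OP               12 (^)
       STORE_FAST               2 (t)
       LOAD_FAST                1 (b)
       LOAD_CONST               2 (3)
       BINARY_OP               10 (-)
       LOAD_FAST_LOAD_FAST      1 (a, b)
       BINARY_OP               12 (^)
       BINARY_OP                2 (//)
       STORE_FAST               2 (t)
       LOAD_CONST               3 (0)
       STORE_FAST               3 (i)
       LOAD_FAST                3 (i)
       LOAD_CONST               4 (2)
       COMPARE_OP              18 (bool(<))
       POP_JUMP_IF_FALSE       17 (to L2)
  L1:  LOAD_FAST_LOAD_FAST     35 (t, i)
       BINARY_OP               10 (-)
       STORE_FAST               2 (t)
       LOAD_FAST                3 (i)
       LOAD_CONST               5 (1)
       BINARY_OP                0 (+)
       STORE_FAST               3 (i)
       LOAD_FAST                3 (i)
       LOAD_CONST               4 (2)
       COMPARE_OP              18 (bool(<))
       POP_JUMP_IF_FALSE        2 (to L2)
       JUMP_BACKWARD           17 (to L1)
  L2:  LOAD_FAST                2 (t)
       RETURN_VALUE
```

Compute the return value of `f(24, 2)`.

LOAD_CONST → push 11. Stack: [11]
LOAD_FAST a → push 24. Stack: [11, 24]
BINARY_OP ^ → 11 ^ 24 = 19. Stack: [19]
STORE_FAST t → t=19. Stack: []
LOAD_FAST b → push 2. Stack: [2]
LOAD_CONST → push 3. Stack: [2, 3]
BINARY_OP - → 2 - 3 = -1. Stack: [-1]
LOAD_FAST_LOAD_FAST a,b → push 24,2. Stack: [-1, 24, 2]
BINARY_OP ^ → 24 ^ 2 = 26. Stack: [-1, 26]
BINARY_OP // → -1 // 26 = -1. Stack: [-1]
STORE_FAST t → t=-1. Stack: []
LOAD_CONST → push 0. Stack: [0]
STORE_FAST i → i=0. Stack: []
LOAD_FAST i → push 0. Stack: [0]
LOAD_CONST → push 2. Stack: [0, 2]
COMPARE_OP bool(<) → 0 vs 2 = True. Stack: [True]
POP_JUMP_IF_FALSE → pop True; no jump. Stack: []
LOAD_FAST_LOAD_FAST t,i → push -1,0. Stack: [-1, 0]
BINARY_OP - → -1 - 0 = -1. Stack: [-1]
STORE_FAST t → t=-1. Stack: []
LOAD_FAST i → push 0. Stack: [0]
LOAD_CONST → push 1. Stack: [0, 1]
BINARY_OP + → 0 + 1 = 1. Stack: [1]
STORE_FAST i → i=1. Stack: []
LOAD_FAST i → push 1. Stack: [1]
LOAD_CONST → push 2. Stack: [1, 2]
COMPARE_OP bool(<) → 1 vs 2 = True. Stack: [True]
POP_JUMP_IF_FALSE → pop True; no jump. Stack: []
LOAD_FAST_LOAD_FAST t,i → push -1,1. Stack: [-1, 1]
BINARY_OP - → -1 - 1 = -2. Stack: [-2]
STORE_FAST t → t=-2. Stack: []
LOAD_FAST i → push 1. Stack: [1]
LOAD_CONST → push 1. Stack: [1, 1]
BINARY_OP + → 1 + 1 = 2. Stack: [2]
STORE_FAST i → i=2. Stack: []
LOAD_FAST i → push 2. Stack: [2]
LOAD_CONST → push 2. Stack: [2, 2]
COMPARE_OP bool(<) → 2 vs 2 = False. Stack: [False]
POP_JUMP_IF_FALSE → pop False; jump. Stack: []
LOAD_FAST t → push -2. Stack: [-2]
RETURN_VALUE → return -2.

-2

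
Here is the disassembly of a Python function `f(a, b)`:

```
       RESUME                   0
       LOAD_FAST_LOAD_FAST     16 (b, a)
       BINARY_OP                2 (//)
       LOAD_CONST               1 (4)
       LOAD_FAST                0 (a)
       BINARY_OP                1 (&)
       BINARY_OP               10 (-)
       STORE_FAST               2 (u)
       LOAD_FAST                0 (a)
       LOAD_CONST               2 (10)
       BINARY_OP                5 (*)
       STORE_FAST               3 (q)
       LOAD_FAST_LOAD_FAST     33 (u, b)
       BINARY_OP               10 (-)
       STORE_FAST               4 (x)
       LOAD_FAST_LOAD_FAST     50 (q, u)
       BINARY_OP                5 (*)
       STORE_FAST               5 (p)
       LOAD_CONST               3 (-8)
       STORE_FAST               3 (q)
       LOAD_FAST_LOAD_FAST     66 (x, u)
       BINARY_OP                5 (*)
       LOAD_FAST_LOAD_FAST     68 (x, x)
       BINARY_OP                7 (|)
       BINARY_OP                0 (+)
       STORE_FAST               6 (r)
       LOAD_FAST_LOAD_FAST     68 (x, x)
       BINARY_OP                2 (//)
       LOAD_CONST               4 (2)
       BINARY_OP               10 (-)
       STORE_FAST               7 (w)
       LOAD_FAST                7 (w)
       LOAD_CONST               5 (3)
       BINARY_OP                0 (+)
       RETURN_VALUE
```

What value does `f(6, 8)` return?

LOAD_FAST_LOAD_FAST b,a → push 8,6. Stack: [8, 6]
BINARY_OP // → 8 // 6 = 1. Stack: [1]
LOAD_CONST → push 4. Stack: [1, 4]
LOAD_FAST a → push 6. Stack: [1, 4, 6]
BINARY_OP & → 4 & 6 = 4. Stack: [1, 4]
BINARY_OP - → 1 - 4 = -3. Stack: [-3]
STORE_FAST u → u=-3. Stack: []
LOAD_FAST a → push 6. Stack: [6]
LOAD_CONST → push 10. Stack: [6, 10]
BINARY_OP * → 6 * 10 = 60. Stack: [60]
STORE_FAST q → q=60. Stack: []
LOAD_FAST_LOAD_FAST u,b → push -3,8. Stack: [-3, 8]
BINARY_OP - → -3 - 8 = -11. Stack: [-11]
STORE_FAST x → x=-11. Stack: []
LOAD_FAST_LOAD_FAST q,u → push 60,-3. Stack: [60, -3]
BINARY_OP * → 60 * -3 = -180. Stack: [-180]
STORE_FAST p → p=-180. Stack: []
LOAD_CONST → push -8. Stack: [-8]
STORE_FAST q → q=-8. Stack: []
LOAD_FAST_LOAD_FAST x,u → push -11,-3. Stack: [-11, -3]
BINARY_OP * → -11 * -3 = 33. Stack: [33]
LOAD_FAST_LOAD_FAST x,x → push -11,-11. Stack: [33, -11, -11]
BINARY_OP | → -11 | -11 = -11. Stack: [33, -11]
BINARY_OP + → 33 + -11 = 22. Stack: [22]
STORE_FAST r → r=22. Stack: []
LOAD_FAST_LOAD_FAST x,x → push -11,-11. Stack: [-11, -11]
BINARY_OP // → -11 // -11 = 1. Stack: [1]
LOAD_CONST → push 2. Stack: [1, 2]
BINARY_OP - → 1 - 2 = -1. Stack: [-1]
STORE_FAST w → w=-1. Stack: []
LOAD_FAST w → push -1. Stack: [-1]
LOAD_CONST → push 3. Stack: [-1, 3]
BINARY_OP + → -1 + 3 = 2. Stack: [2]
RETURN_VALUE → return 2.

2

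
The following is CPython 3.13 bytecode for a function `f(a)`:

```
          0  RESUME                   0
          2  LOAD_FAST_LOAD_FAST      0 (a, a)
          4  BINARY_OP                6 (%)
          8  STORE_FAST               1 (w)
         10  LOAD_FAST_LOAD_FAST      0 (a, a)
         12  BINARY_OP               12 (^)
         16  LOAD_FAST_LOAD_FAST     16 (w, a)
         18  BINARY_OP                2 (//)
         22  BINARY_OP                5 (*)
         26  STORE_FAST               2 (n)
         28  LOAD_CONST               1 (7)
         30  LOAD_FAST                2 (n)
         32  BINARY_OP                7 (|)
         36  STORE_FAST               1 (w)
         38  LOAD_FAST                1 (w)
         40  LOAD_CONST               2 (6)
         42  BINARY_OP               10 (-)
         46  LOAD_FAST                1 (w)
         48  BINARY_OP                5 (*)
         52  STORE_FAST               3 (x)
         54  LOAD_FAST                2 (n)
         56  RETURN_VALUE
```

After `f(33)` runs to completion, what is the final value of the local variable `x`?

LOAD_FAST_LOAD_FAST a,a → push 33,33. Stack: [33, 33]
BINARY_OP % → 33 % 33 = 0. Stack: [0]
STORE_FAST w → w=0. Stack: []
LOAD_FAST_LOAD_FAST a,a → push 33,33. Stack: [33, 33]
BINARY_OP ^ → 33 ^ 33 = 0. Stack: [0]
LOAD_FAST_LOAD_FAST w,a → push 0,33. Stack: [0, 0, 33]
BINARY_OP // → 0 // 33 = 0. Stack: [0, 0]
BINARY_OP * → 0 * 0 = 0. Stack: [0]
STORE_FAST n → n=0. Stack: []
LOAD_CONST → push 7. Stack: [7]
LOAD_FAST n → push 0. Stack: [7, 0]
BINARY_OP | → 7 | 0 = 7. Stack: [7]
STORE_FAST w → w=7. Stack: []
LOAD_FAST w → push 7. Stack: [7]
LOAD_CONST → push 6. Stack: [7, 6]
BINARY_OP - → 7 - 6 = 1. Stack: [1]
LOAD_FAST w → push 7. Stack: [1, 7]
BINARY_OP * → 1 * 7 = 7. Stack: [7]
STORE_FAST x → x=7. Stack: []
LOAD_FAST n → push 0. Stack: [0]
RETURN_VALUE → return 0.

7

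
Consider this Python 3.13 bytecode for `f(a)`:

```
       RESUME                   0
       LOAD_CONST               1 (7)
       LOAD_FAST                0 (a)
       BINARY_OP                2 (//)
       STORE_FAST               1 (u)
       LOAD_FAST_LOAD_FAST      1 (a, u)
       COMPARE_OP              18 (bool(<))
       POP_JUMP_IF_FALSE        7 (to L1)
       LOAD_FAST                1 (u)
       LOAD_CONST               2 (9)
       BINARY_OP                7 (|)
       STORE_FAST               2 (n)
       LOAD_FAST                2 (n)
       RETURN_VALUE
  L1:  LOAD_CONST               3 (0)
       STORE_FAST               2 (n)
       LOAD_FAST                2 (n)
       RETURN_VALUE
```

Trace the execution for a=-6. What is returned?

-1

LOAD_CONST → push 7. Stack: [7]
LOAD_FAST a → push -6. Stack: [7, -6]
BINARY_OP // → 7 // -6 = -2. Stack: [-2]
STORE_FAST u → u=-2. Stack: []
LOAD_FAST_LOAD_FAST a,u → push -6,-2. Stack: [-6, -2]
COMPARE_OP bool(<) → -6 vs -2 = True. Stack: [True]
POP_JUMP_IF_FALSE → pop True; no jump. Stack: []
LOAD_FAST u → push -2. Stack: [-2]
LOAD_CONST → push 9. Stack: [-2, 9]
BINARY_OP | → -2 | 9 = -1. Stack: [-1]
STORE_FAST n → n=-1. Stack: []
LOAD_FAST n → push -1. Stack: [-1]
RETURN_VALUE → return -1.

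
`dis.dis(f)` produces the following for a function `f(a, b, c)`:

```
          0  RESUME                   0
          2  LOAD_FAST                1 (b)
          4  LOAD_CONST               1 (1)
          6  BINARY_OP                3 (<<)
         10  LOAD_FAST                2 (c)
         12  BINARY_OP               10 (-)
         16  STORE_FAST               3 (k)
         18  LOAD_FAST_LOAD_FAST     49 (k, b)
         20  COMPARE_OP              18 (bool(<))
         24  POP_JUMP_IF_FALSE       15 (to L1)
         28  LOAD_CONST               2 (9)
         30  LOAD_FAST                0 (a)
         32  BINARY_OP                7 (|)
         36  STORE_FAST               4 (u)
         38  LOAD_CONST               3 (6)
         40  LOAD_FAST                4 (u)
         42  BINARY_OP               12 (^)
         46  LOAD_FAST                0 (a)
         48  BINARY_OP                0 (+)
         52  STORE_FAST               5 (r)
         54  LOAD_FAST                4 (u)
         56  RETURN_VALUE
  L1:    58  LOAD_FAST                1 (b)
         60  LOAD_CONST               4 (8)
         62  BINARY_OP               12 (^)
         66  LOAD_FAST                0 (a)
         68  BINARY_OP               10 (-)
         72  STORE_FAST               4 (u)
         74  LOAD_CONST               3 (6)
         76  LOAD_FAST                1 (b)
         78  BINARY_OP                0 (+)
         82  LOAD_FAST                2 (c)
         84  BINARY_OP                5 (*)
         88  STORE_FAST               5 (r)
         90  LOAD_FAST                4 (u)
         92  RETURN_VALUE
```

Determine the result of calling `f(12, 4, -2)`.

0

LOAD_FAST b → push 4. Stack: [4]
LOAD_CONST → push 1. Stack: [4, 1]
BINARY_OP << → 4 << 1 = 8. Stack: [8]
LOAD_FAST c → push -2. Stack: [8, -2]
BINARY_OP - → 8 - -2 = 10. Stack: [10]
STORE_FAST k → k=10. Stack: []
LOAD_FAST_LOAD_FAST k,b → push 10,4. Stack: [10, 4]
COMPARE_OP bool(<) → 10 vs 4 = False. Stack: [False]
POP_JUMP_IF_FALSE → pop False; jump. Stack: []
LOAD_FAST b → push 4. Stack: [4]
LOAD_CONST → push 8. Stack: [4, 8]
BINARY_OP ^ → 4 ^ 8 = 12. Stack: [12]
LOAD_FAST a → push 12. Stack: [12, 12]
BINARY_OP - → 12 - 12 = 0. Stack: [0]
STORE_FAST u → u=0. Stack: []
LOAD_CONST → push 6. Stack: [6]
LOAD_FAST b → push 4. Stack: [6, 4]
BINARY_OP + → 6 + 4 = 10. Stack: [10]
LOAD_FAST c → push -2. Stack: [10, -2]
BINARY_OP * → 10 * -2 = -20. Stack: [-20]
STORE_FAST r → r=-20. Stack: []
LOAD_FAST u → push 0. Stack: [0]
RETURN_VALUE → return 0.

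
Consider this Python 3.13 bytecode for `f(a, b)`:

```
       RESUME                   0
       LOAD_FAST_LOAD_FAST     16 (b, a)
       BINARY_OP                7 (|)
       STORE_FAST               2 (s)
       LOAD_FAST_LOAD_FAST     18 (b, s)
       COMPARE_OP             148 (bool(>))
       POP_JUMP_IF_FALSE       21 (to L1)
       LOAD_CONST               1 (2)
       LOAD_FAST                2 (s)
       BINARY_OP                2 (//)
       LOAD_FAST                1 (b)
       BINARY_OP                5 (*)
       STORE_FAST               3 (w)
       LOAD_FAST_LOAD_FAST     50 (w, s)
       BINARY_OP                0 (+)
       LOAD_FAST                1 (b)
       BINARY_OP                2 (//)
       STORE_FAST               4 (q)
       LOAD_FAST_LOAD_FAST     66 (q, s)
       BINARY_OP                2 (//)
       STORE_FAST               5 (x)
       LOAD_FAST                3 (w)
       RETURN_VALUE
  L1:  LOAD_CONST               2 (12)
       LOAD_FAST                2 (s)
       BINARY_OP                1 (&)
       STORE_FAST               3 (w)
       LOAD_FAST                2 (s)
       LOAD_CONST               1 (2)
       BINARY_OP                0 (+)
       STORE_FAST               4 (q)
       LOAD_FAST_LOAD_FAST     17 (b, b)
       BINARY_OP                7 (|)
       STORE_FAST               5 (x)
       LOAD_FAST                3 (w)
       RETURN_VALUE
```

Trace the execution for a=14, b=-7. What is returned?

12

LOAD_FAST_LOAD_FAST b,a → push -7,14. Stack: [-7, 14]
BINARY_OP | → -7 | 14 = -1. Stack: [-1]
STORE_FAST s → s=-1. Stack: []
LOAD_FAST_LOAD_FAST b,s → push -7,-1. Stack: [-7, -1]
COMPARE_OP bool(>) → -7 vs -1 = False. Stack: [False]
POP_JUMP_IF_FALSE → pop False; jump. Stack: []
LOAD_CONST → push 12. Stack: [12]
LOAD_FAST s → push -1. Stack: [12, -1]
BINARY_OP & → 12 & -1 = 12. Stack: [12]
STORE_FAST w → w=12. Stack: []
LOAD_FAST s → push -1. Stack: [-1]
LOAD_CONST → push 2. Stack: [-1, 2]
BINARY_OP + → -1 + 2 = 1. Stack: [1]
STORE_FAST q → q=1. Stack: []
LOAD_FAST_LOAD_FAST b,b → push -7,-7. Stack: [-7, -7]
BINARY_OP | → -7 | -7 = -7. Stack: [-7]
STORE_FAST x → x=-7. Stack: []
LOAD_FAST w → push 12. Stack: [12]
RETURN_VALUE → return 12.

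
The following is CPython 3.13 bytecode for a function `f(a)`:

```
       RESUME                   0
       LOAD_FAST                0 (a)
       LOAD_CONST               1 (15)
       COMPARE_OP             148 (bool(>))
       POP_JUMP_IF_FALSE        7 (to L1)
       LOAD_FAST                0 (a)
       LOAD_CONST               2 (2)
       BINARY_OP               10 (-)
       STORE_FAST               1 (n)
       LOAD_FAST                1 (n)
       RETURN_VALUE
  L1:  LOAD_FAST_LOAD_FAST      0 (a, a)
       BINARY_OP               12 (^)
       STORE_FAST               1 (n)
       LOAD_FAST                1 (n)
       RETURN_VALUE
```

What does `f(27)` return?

LOAD_FAST a → push 27. Stack: [27]
LOAD_CONST → push 15. Stack: [27, 15]
COMPARE_OP bool(>) → 27 vs 15 = True. Stack: [True]
POP_JUMP_IF_FALSE → pop True; no jump. Stack: []
LOAD_FAST a → push 27. Stack: [27]
LOAD_CONST → push 2. Stack: [27, 2]
BINARY_OP - → 27 - 2 = 25. Stack: [25]
STORE_FAST n → n=25. Stack: []
LOAD_FAST n → push 25. Stack: [25]
RETURN_VALUE → return 25.

25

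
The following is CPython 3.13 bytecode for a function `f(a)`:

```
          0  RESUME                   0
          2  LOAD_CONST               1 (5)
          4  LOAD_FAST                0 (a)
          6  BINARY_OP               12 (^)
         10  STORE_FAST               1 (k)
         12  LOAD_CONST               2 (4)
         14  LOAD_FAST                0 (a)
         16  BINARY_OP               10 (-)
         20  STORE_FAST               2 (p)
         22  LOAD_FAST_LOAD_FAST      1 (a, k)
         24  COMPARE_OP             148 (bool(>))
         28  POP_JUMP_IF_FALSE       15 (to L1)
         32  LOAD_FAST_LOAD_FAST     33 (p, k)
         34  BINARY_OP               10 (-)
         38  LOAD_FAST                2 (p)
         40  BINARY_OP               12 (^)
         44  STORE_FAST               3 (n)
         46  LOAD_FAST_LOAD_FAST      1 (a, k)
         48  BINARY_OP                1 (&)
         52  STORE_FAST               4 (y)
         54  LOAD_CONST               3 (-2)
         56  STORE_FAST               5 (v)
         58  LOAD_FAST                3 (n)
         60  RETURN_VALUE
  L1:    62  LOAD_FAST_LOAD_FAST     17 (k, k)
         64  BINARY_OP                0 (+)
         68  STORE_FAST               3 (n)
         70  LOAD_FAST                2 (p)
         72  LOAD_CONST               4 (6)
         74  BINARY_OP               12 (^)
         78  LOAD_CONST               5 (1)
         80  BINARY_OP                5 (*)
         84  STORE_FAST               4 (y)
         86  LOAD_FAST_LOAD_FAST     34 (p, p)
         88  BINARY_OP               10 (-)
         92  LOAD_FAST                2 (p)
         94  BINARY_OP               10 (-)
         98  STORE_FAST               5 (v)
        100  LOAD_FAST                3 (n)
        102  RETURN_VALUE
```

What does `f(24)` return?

58

LOAD_CONST → push 5. Stack: [5]
LOAD_FAST a → push 24. Stack: [5, 24]
BINARY_OP ^ → 5 ^ 24 = 29. Stack: [29]
STORE_FAST k → k=29. Stack: []
LOAD_CONST → push 4. Stack: [4]
LOAD_FAST a → push 24. Stack: [4, 24]
BINARY_OP - → 4 - 24 = -20. Stack: [-20]
STORE_FAST p → p=-20. Stack: []
LOAD_FAST_LOAD_FAST a,k → push 24,29. Stack: [24, 29]
COMPARE_OP bool(>) → 24 vs 29 = False. Stack: [False]
POP_JUMP_IF_FALSE → pop False; jump. Stack: []
LOAD_FAST_LOAD_FAST k,k → push 29,29. Stack: [29, 29]
BINARY_OP + → 29 + 29 = 58. Stack: [58]
STORE_FAST n → n=58. Stack: []
LOAD_FAST p → push -20. Stack: [-20]
LOAD_CONST → push 6. Stack: [-20, 6]
BINARY_OP ^ → -20 ^ 6 = -22. Stack: [-22]
LOAD_CONST → push 1. Stack: [-22, 1]
BINARY_OP * → -22 * 1 = -22. Stack: [-22]
STORE_FAST y → y=-22. Stack: []
LOAD_FAST_LOAD_FAST p,p → push -20,-20. Stack: [-20, -20]
BINARY_OP - → -20 - -20 = 0. Stack: [0]
LOAD_FAST p → push -20. Stack: [0, -20]
BINARY_OP - → 0 - -20 = 20. Stack: [20]
STORE_FAST v → v=20. Stack: []
LOAD_FAST n → push 58. Stack: [58]
RETURN_VALUE → return 58.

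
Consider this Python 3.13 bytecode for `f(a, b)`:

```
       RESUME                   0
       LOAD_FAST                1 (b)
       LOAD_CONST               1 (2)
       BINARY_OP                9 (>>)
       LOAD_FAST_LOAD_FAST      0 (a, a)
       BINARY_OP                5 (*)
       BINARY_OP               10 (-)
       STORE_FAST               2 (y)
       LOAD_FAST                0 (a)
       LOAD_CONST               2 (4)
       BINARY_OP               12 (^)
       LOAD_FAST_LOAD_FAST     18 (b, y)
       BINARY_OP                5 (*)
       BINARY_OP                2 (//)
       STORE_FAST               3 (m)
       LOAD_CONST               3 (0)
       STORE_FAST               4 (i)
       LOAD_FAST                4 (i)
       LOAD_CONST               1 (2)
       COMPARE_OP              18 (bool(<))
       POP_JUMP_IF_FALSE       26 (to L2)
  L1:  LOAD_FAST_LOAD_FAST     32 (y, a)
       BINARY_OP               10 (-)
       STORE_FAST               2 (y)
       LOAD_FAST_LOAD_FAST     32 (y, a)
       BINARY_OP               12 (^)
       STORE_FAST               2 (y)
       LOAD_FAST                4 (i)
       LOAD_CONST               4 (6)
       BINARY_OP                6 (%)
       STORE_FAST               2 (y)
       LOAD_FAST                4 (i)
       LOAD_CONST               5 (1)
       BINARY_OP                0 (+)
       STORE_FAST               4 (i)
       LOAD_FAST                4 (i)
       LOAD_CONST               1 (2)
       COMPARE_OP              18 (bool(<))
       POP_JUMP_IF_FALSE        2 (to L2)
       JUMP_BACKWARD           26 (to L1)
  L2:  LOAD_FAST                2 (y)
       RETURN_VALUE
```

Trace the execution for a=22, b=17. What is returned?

1

LOAD_FAST b → push 17. Stack: [17]
LOAD_CONST → push 2. Stack: [17, 2]
BINARY_OP >> → 17 >> 2 = 4. Stack: [4]
LOAD_FAST_LOAD_FAST a,a → push 22,22. Stack: [4, 22, 22]
BINARY_OP * → 22 * 22 = 484. Stack: [4, 484]
BINARY_OP - → 4 - 484 = -480. Stack: [-480]
STORE_FAST y → y=-480. Stack: []
LOAD_FAST a → push 22. Stack: [22]
LOAD_CONST → push 4. Stack: [22, 4]
BINARY_OP ^ → 22 ^ 4 = 18. Stack: [18]
LOAD_FAST_LOAD_FAST b,y → push 17,-480. Stack: [18, 17, -480]
BINARY_OP * → 17 * -480 = -8160. Stack: [18, -8160]
BINARY_OP // → 18 // -8160 = -1. Stack: [-1]
STORE_FAST m → m=-1. Stack: []
LOAD_CONST → push 0. Stack: [0]
STORE_FAST i → i=0. Stack: []
LOAD_FAST i → push 0. Stack: [0]
LOAD_CONST → push 2. Stack: [0, 2]
COMPARE_OP bool(<) → 0 vs 2 = True. Stack: [True]
POP_JUMP_IF_FALSE → pop True; no jump. Stack: []
LOAD_FAST_LOAD_FAST y,a → push -480,22. Stack: [-480, 22]
BINARY_OP - → -480 - 22 = -502. Stack: [-502]
STORE_FAST y → y=-502. Stack: []
LOAD_FAST_LOAD_FAST y,a → push -502,22. Stack: [-502, 22]
BINARY_OP ^ → -502 ^ 22 = -484. Stack: [-484]
STORE_FAST y → y=-484. Stack: []
LOAD_FAST i → push 0. Stack: [0]
LOAD_CONST → push 6. Stack: [0, 6]
BINARY_OP % → 0 % 6 = 0. Stack: [0]
STORE_FAST y → y=0. Stack: []
LOAD_FAST i → push 0. Stack: [0]
LOAD_CONST → push 1. Stack: [0, 1]
BINARY_OP + → 0 + 1 = 1. Stack: [1]
STORE_FAST i → i=1. Stack: []
LOAD_FAST i → push 1. Stack: [1]
LOAD_CONST → push 2. Stack: [1, 2]
COMPARE_OP bool(<) → 1 vs 2 = True. Stack: [True]
POP_JUMP_IF_FALSE → pop True; no jump. Stack: []
LOAD_FAST_LOAD_FAST y,a → push 0,22. Stack: [0, 22]
BINARY_OP - → 0 - 22 = -22. Stack: [-22]
STORE_FAST y → y=-22. Stack: []
LOAD_FAST_LOAD_FAST y,a → push -22,22. Stack: [-22, 22]
BINARY_OP ^ → -22 ^ 22 = -4. Stack: [-4]
STORE_FAST y → y=-4. Stack: []
LOAD_FAST i → push 1. Stack: [1]
LOAD_CONST → push 6. Stack: [1, 6]
BINARY_OP % → 1 % 6 = 1. Stack: [1]
STORE_FAST y → y=1. Stack: []
LOAD_FAST i → push 1. Stack: [1]
LOAD_CONST → push 1. Stack: [1, 1]
BINARY_OP + → 1 + 1 = 2. Stack: [2]
STORE_FAST i → i=2. Stack: []
LOAD_FAST i → push 2. Stack: [2]
LOAD_CONST → push 2. Stack: [2, 2]
COMPARE_OP bool(<) → 2 vs 2 = False. Stack: [False]
POP_JUMP_IF_FALSE → pop False; jump. Stack: []
LOAD_FAST y → push 1. Stack: [1]
RETURN_VALUE → return 1.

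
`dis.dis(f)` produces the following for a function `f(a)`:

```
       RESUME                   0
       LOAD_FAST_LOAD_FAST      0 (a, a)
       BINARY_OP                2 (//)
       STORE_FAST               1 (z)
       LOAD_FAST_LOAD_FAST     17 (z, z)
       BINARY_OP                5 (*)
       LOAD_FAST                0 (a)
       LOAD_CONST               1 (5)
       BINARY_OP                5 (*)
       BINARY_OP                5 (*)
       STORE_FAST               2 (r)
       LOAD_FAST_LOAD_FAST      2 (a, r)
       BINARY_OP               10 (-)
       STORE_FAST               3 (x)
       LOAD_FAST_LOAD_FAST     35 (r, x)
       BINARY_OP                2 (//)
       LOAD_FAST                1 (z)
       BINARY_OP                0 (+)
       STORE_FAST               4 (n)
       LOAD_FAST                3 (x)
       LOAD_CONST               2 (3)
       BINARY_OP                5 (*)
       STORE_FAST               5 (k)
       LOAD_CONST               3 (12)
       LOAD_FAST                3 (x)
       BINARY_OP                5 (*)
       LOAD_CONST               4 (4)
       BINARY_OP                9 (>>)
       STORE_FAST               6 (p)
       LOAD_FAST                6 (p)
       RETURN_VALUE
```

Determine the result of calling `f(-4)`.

12

LOAD_FAST_LOAD_FAST a,a → push -4,-4. Stack: [-4, -4]
BINARY_OP // → -4 // -4 = 1. Stack: [1]
STORE_FAST z → z=1. Stack: []
LOAD_FAST_LOAD_FAST z,z → push 1,1. Stack: [1, 1]
BINARY_OP * → 1 * 1 = 1. Stack: [1]
LOAD_FAST a → push -4. Stack: [1, -4]
LOAD_CONST → push 5. Stack: [1, -4, 5]
BINARY_OP * → -4 * 5 = -20. Stack: [1, -20]
BINARY_OP * → 1 * -20 = -20. Stack: [-20]
STORE_FAST r → r=-20. Stack: []
LOAD_FAST_LOAD_FAST a,r → push -4,-20. Stack: [-4, -20]
BINARY_OP - → -4 - -20 = 16. Stack: [16]
STORE_FAST x → x=16. Stack: []
LOAD_FAST_LOAD_FAST r,x → push -20,16. Stack: [-20, 16]
BINARY_OP // → -20 // 16 = -2. Stack: [-2]
LOAD_FAST z → push 1. Stack: [-2, 1]
BINARY_OP + → -2 + 1 = -1. Stack: [-1]
STORE_FAST n → n=-1. Stack: []
LOAD_FAST x → push 16. Stack: [16]
LOAD_CONST → push 3. Stack: [16, 3]
BINARY_OP * → 16 * 3 = 48. Stack: [48]
STORE_FAST k → k=48. Stack: []
LOAD_CONST → push 12. Stack: [12]
LOAD_FAST x → push 16. Stack: [12, 16]
BINARY_OP * → 12 * 16 = 192. Stack: [192]
LOAD_CONST → push 4. Stack: [192, 4]
BINARY_OP >> → 192 >> 4 = 12. Stack: [12]
STORE_FAST p → p=12. Stack: []
LOAD_FAST p → push 12. Stack: [12]
RETURN_VALUE → return 12.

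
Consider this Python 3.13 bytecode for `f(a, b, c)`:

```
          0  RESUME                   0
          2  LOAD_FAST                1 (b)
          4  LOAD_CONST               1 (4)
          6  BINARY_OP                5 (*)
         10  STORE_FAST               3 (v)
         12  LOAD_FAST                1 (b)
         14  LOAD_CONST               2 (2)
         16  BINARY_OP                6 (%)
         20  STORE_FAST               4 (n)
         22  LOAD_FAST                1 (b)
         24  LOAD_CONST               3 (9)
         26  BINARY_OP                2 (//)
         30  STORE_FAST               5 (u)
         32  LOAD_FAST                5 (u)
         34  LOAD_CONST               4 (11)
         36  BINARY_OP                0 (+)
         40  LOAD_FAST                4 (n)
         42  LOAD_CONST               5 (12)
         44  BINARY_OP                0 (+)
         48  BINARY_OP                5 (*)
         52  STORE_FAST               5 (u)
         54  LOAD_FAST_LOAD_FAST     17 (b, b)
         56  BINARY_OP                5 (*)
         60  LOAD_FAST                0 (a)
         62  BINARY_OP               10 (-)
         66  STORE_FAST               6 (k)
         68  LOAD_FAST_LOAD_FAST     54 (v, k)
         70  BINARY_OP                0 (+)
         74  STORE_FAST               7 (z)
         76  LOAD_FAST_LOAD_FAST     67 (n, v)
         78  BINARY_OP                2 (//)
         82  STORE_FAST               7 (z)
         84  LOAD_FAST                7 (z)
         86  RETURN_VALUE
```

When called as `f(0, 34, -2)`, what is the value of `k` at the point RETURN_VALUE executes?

LOAD_FAST b → push 34. Stack: [34]
LOAD_CONST → push 4. Stack: [34, 4]
BINARY_OP * → 34 * 4 = 136. Stack: [136]
STORE_FAST v → v=136. Stack: []
LOAD_FAST b → push 34. Stack: [34]
LOAD_CONST → push 2. Stack: [34, 2]
BINARY_OP % → 34 % 2 = 0. Stack: [0]
STORE_FAST n → n=0. Stack: []
LOAD_FAST b → push 34. Stack: [34]
LOAD_CONST → push 9. Stack: [34, 9]
BINARY_OP // → 34 // 9 = 3. Stack: [3]
STORE_FAST u → u=3. Stack: []
LOAD_FAST u → push 3. Stack: [3]
LOAD_CONST → push 11. Stack: [3, 11]
BINARY_OP + → 3 + 11 = 14. Stack: [14]
LOAD_FAST n → push 0. Stack: [14, 0]
LOAD_CONST → push 12. Stack: [14, 0, 12]
BINARY_OP + → 0 + 12 = 12. Stack: [14, 12]
BINARY_OP * → 14 * 12 = 168. Stack: [168]
STORE_FAST u → u=168. Stack: []
LOAD_FAST_LOAD_FAST b,b → push 34,34. Stack: [34, 34]
BINARY_OP * → 34 * 34 = 1156. Stack: [1156]
LOAD_FAST a → push 0. Stack: [1156, 0]
BINARY_OP - → 1156 - 0 = 1156. Stack: [1156]
STORE_FAST k → k=1156. Stack: []
LOAD_FAST_LOAD_FAST v,k → push 136,1156. Stack: [136, 1156]
BINARY_OP + → 136 + 1156 = 1292. Stack: [1292]
STORE_FAST z → z=1292. Stack: []
LOAD_FAST_LOAD_FAST n,v → push 0,136. Stack: [0, 136]
BINARY_OP // → 0 // 136 = 0. Stack: [0]
STORE_FAST z → z=0. Stack: []
LOAD_FAST z → push 0. Stack: [0]
RETURN_VALUE → return 0.

1156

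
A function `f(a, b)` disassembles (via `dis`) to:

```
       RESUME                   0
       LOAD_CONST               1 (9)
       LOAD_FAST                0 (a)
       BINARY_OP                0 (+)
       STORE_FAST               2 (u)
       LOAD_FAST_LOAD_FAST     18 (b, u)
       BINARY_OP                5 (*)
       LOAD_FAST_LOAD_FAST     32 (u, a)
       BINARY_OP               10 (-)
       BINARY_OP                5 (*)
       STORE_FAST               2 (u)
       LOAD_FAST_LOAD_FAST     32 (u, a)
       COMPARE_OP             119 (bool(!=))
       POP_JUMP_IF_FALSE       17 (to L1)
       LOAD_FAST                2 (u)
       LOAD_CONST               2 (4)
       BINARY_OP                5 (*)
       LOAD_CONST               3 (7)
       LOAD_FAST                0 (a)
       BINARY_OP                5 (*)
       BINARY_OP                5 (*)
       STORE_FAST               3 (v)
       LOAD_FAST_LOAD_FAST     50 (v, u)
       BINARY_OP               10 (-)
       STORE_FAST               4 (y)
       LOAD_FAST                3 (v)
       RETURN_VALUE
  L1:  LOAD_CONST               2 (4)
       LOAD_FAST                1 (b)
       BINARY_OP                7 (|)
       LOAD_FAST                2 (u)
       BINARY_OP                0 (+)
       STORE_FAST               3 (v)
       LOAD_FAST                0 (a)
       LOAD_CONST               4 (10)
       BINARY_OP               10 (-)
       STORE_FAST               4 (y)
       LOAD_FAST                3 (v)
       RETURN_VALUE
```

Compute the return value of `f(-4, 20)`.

-100800

LOAD_CONST → push 9. Stack: [9]
LOAD_FAST a → push -4. Stack: [9, -4]
BINARY_OP + → 9 + -4 = 5. Stack: [5]
STORE_FAST u → u=5. Stack: []
LOAD_FAST_LOAD_FAST b,u → push 20,5. Stack: [20, 5]
BINARY_OP * → 20 * 5 = 100. Stack: [100]
LOAD_FAST_LOAD_FAST u,a → push 5,-4. Stack: [100, 5, -4]
BINARY_OP - → 5 - -4 = 9. Stack: [100, 9]
BINARY_OP * → 100 * 9 = 900. Stack: [900]
STORE_FAST u → u=900. Stack: []
LOAD_FAST_LOAD_FAST u,a → push 900,-4. Stack: [900, -4]
COMPARE_OP bool(!=) → 900 vs -4 = True. Stack: [True]
POP_JUMP_IF_FALSE → pop True; no jump. Stack: []
LOAD_FAST u → push 900. Stack: [900]
LOAD_CONST → push 4. Stack: [900, 4]
BINARY_OP * → 900 * 4 = 3600. Stack: [3600]
LOAD_CONST → push 7. Stack: [3600, 7]
LOAD_FAST a → push -4. Stack: [3600, 7, -4]
BINARY_OP * → 7 * -4 = -28. Stack: [3600, -28]
BINARY_OP * → 3600 * -28 = -100800. Stack: [-100800]
STORE_FAST v → v=-100800. Stack: []
LOAD_FAST_LOAD_FAST v,u → push -100800,900. Stack: [-100800, 900]
BINARY_OP - → -100800 - 900 = -101700. Stack: [-101700]
STORE_FAST y → y=-101700. Stack: []
LOAD_FAST v → push -100800. Stack: [-100800]
RETURN_VALUE → return -100800.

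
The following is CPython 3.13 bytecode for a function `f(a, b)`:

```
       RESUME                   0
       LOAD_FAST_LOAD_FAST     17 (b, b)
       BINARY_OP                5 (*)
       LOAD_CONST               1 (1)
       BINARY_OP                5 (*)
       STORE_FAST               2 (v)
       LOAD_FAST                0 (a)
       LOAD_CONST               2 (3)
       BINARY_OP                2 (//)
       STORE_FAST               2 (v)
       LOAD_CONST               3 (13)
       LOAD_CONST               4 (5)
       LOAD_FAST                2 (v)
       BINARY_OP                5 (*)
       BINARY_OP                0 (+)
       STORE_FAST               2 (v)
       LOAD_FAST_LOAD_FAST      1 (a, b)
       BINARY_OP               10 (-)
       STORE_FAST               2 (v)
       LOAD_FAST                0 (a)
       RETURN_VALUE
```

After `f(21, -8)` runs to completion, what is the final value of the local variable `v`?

29

LOAD_FAST_LOAD_FAST b,b → push -8,-8. Stack: [-8, -8]
BINARY_OP * → -8 * -8 = 64. Stack: [64]
LOAD_CONST → push 1. Stack: [64, 1]
BINARY_OP * → 64 * 1 = 64. Stack: [64]
STORE_FAST v → v=64. Stack: []
LOAD_FAST a → push 21. Stack: [21]
LOAD_CONST → push 3. Stack: [21, 3]
BINARY_OP // → 21 // 3 = 7. Stack: [7]
STORE_FAST v → v=7. Stack: []
LOAD_CONST → push 13. Stack: [13]
LOAD_CONST → push 5. Stack: [13, 5]
LOAD_FAST v → push 7. Stack: [13, 5, 7]
BINARY_OP * → 5 * 7 = 35. Stack: [13, 35]
BINARY_OP + → 13 + 35 = 48. Stack: [48]
STORE_FAST v → v=48. Stack: []
LOAD_FAST_LOAD_FAST a,b → push 21,-8. Stack: [21, -8]
BINARY_OP - → 21 - -8 = 29. Stack: [29]
STORE_FAST v → v=29. Stack: []
LOAD_FAST a → push 21. Stack: [21]
RETURN_VALUE → return 21.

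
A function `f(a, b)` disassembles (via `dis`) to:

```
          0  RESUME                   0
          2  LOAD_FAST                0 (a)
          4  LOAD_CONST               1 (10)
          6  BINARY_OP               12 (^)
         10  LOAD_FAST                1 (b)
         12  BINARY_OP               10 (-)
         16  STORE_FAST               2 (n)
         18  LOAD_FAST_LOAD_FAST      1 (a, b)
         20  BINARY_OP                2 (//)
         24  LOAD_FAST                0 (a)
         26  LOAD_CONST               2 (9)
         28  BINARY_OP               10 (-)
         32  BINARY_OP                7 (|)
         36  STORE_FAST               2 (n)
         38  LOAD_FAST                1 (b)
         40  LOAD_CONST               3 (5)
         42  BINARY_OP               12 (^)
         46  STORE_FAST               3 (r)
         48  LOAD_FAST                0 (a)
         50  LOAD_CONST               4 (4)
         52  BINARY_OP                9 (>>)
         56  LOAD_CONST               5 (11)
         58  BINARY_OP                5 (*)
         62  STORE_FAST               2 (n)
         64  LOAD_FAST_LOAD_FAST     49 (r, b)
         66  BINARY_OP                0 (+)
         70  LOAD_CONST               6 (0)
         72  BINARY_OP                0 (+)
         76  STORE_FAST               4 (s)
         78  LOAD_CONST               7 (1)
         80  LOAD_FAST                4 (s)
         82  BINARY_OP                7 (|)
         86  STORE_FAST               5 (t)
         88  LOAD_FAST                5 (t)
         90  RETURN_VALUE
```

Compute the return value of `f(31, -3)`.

-11

LOAD_FAST a → push 31. Stack: [31]
LOAD_CONST → push 10. Stack: [31, 10]
BINARY_OP ^ → 31 ^ 10 = 21. Stack: [21]
LOAD_FAST b → push -3. Stack: [21, -3]
BINARY_OP - → 21 - -3 = 24. Stack: [24]
STORE_FAST n → n=24. Stack: []
LOAD_FAST_LOAD_FAST a,b → push 31,-3. Stack: [31, -3]
BINARY_OP // → 31 // -3 = -11. Stack: [-11]
LOAD_FAST a → push 31. Stack: [-11, 31]
LOAD_CONST → push 9. Stack: [-11, 31, 9]
BINARY_OP - → 31 - 9 = 22. Stack: [-11, 22]
BINARY_OP | → -11 | 22 = -9. Stack: [-9]
STORE_FAST n → n=-9. Stack: []
LOAD_FAST b → push -3. Stack: [-3]
LOAD_CONST → push 5. Stack: [-3, 5]
BINARY_OP ^ → -3 ^ 5 = -8. Stack: [-8]
STORE_FAST r → r=-8. Stack: []
LOAD_FAST a → push 31. Stack: [31]
LOAD_CONST → push 4. Stack: [31, 4]
BINARY_OP >> → 31 >> 4 = 1. Stack: [1]
LOAD_CONST → push 11. Stack: [1, 11]
BINARY_OP * → 1 * 11 = 11. Stack: [11]
STORE_FAST n → n=11. Stack: []
LOAD_FAST_LOAD_FAST r,b → push -8,-3. Stack: [-8, -3]
BINARY_OP + → -8 + -3 = -11. Stack: [-11]
LOAD_CONST → push 0. Stack: [-11, 0]
BINARY_OP + → -11 + 0 = -11. Stack: [-11]
STORE_FAST s → s=-11. Stack: []
LOAD_CONST → push 1. Stack: [1]
LOAD_FAST s → push -11. Stack: [1, -11]
BINARY_OP | → 1 | -11 = -11. Stack: [-11]
STORE_FAST t → t=-11. Stack: []
LOAD_FAST t → push -11. Stack: [-11]
RETURN_VALUE → return -11.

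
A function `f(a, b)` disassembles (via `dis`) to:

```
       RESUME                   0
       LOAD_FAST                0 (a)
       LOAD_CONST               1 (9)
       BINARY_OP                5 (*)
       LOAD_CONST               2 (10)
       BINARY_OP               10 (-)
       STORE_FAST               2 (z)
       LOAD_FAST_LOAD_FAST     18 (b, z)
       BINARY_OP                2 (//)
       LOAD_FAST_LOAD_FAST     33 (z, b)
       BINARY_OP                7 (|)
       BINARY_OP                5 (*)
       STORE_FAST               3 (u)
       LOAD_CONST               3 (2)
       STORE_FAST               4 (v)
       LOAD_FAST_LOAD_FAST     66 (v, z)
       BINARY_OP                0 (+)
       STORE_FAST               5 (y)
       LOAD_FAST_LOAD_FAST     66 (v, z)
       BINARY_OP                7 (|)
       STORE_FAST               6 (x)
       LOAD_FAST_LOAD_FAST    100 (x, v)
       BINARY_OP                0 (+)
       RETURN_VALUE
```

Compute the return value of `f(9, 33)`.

73

LOAD_FAST a → push 9. Stack: [9]
LOAD_CONST → push 9. Stack: [9, 9]
BINARY_OP * → 9 * 9 = 81. Stack: [81]
LOAD_CONST → push 10. Stack: [81, 10]
BINARY_OP - → 81 - 10 = 71. Stack: [71]
STORE_FAST z → z=71. Stack: []
LOAD_FAST_LOAD_FAST b,z → push 33,71. Stack: [33, 71]
BINARY_OP // → 33 // 71 = 0. Stack: [0]
LOAD_FAST_LOAD_FAST z,b → push 71,33. Stack: [0, 71, 33]
BINARY_OP | → 71 | 33 = 103. Stack: [0, 103]
BINARY_OP * → 0 * 103 = 0. Stack: [0]
STORE_FAST u → u=0. Stack: []
LOAD_CONST → push 2. Stack: [2]
STORE_FAST v → v=2. Stack: []
LOAD_FAST_LOAD_FAST v,z → push 2,71. Stack: [2, 71]
BINARY_OP + → 2 + 71 = 73. Stack: [73]
STORE_FAST y → y=73. Stack: []
LOAD_FAST_LOAD_FAST v,z → push 2,71. Stack: [2, 71]
BINARY_OP | → 2 | 71 = 71. Stack: [71]
STORE_FAST x → x=71. Stack: []
LOAD_FAST_LOAD_FAST x,v → push 71,2. Stack: [71, 2]
BINARY_OP + → 71 + 2 = 73. Stack: [73]
RETURN_VALUE → return 73.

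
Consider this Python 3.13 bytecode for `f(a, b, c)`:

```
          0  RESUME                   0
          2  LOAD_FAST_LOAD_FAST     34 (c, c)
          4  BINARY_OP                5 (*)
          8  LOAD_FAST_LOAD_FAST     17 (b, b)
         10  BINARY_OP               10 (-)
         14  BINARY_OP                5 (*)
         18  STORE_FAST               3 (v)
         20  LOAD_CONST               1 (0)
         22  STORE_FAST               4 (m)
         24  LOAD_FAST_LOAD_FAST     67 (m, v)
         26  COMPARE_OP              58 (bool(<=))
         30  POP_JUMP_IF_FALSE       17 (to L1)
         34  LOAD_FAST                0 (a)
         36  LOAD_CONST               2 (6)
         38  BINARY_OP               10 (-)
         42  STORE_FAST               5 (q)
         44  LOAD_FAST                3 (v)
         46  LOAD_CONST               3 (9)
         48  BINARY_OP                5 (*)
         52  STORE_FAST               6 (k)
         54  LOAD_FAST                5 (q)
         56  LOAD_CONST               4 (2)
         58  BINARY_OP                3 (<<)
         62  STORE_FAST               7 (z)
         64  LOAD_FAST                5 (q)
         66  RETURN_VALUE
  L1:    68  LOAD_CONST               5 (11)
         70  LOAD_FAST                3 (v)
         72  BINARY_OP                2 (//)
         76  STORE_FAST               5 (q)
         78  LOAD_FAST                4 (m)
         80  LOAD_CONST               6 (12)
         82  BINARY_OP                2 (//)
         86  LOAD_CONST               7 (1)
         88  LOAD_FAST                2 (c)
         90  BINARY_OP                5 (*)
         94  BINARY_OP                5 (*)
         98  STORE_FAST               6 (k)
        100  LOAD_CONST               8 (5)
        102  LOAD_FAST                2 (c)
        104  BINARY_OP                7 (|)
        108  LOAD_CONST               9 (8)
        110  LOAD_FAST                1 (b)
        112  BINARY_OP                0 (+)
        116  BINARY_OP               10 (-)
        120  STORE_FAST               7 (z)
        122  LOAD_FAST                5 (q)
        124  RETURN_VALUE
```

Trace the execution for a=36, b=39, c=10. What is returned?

LOAD_FAST_LOAD_FAST c,c → push 10,10. Stack: [10, 10]
BINARY_OP * → 10 * 10 = 100. Stack: [100]
LOAD_FAST_LOAD_FAST b,b → push 39,39. Stack: [100, 39, 39]
BINARY_OP - → 39 - 39 = 0. Stack: [100, 0]
BINARY_OP * → 100 * 0 = 0. Stack: [0]
STORE_FAST v → v=0. Stack: []
LOAD_CONST → push 0. Stack: [0]
STORE_FAST m → m=0. Stack: []
LOAD_FAST_LOAD_FAST m,v → push 0,0. Stack: [0, 0]
COMPARE_OP bool(<=) → 0 vs 0 = True. Stack: [True]
POP_JUMP_IF_FALSE → pop True; no jump. Stack: []
LOAD_FAST a → push 36. Stack: [36]
LOAD_CONST → push 6. Stack: [36, 6]
BINARY_OP - → 36 - 6 = 30. Stack: [30]
STORE_FAST q → q=30. Stack: []
LOAD_FAST v → push 0. Stack: [0]
LOAD_CONST → push 9. Stack: [0, 9]
BINARY_OP * → 0 * 9 = 0. Stack: [0]
STORE_FAST k → k=0. Stack: []
LOAD_FAST q → push 30. Stack: [30]
LOAD_CONST → push 2. Stack: [30, 2]
BINARY_OP << → 30 << 2 = 120. Stack: [120]
STORE_FAST z → z=120. Stack: []
LOAD_FAST q → push 30. Stack: [30]
RETURN_VALUE → return 30.

30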